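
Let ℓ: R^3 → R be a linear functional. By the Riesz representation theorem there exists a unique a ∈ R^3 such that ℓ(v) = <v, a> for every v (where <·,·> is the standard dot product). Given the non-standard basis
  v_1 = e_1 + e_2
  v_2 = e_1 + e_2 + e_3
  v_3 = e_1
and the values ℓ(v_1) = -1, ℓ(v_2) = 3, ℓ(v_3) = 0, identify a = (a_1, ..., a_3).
a = (0, -1, 4)

Write a = (a_1, ..., a_3) in the standard basis. For each basis vector v_i, ℓ(v_i) = <v_i, a> is a linear equation in the a_j's. Collect the n equations into a matrix system V a = ℓ, where row i of V is v_i (expressed in the standard basis). Since V is invertible (lower-triangular with 1s on the diagonal, up to permutation), solve by back-substitution:
  V =
[[1, 1, 0],
 [1, 1, 1],
 [1, 0, 0]]
  V a = (-1, 3, 0)
Solving gives a = (0, -1, 4).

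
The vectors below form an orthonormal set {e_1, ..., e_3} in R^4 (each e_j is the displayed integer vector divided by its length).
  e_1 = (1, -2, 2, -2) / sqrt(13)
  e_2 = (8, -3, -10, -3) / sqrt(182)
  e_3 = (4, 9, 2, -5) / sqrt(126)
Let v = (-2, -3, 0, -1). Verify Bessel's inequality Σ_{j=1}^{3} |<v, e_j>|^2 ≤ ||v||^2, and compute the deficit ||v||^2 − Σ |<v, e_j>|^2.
Σ |<v, e_j>|^2 = 10; ||v||^2 = 14; deficit = 4

Write each e_j = u_j / sqrt(<u_j, u_j>) where u_j is the displayed integer vector. Then <v, e_j> = <v, u_j> / sqrt(<u_j, u_j>), so |<v, e_j>|^2 = <v, u_j>^2 / <u_j, u_j>.
Coefficients: <v, e_1> = 6/sqrt(13), <v, e_2> = -4/sqrt(182), <v, e_3> = -30/sqrt(126).
Square and sum: Σ |<v, e_j>|^2 = 10.
Compute ||v||^2 = v·v = 14.
Deficit = 14 − 10 = 4 ≥ 0, confirming Bessel's inequality. (The deficit equals ||v − Σ <v,e_j> e_j||^2, the squared distance from v to span{e_j}.)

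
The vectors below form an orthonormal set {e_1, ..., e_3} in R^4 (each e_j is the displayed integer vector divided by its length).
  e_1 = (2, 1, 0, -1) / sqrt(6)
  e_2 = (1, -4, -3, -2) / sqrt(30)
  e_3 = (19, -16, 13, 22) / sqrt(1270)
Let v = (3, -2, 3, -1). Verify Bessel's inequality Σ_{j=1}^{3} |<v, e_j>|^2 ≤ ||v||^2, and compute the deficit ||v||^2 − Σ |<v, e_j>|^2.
Σ |<v, e_j>|^2 = 3441/254; ||v||^2 = 23; deficit = 2401/254

Write each e_j = u_j / sqrt(<u_j, u_j>) where u_j is the displayed integer vector. Then <v, e_j> = <v, u_j> / sqrt(<u_j, u_j>), so |<v, e_j>|^2 = <v, u_j>^2 / <u_j, u_j>.
Coefficients: <v, e_1> = 5/sqrt(6), <v, e_2> = 4/sqrt(30), <v, e_3> = 106/sqrt(1270).
Square and sum: Σ |<v, e_j>|^2 = 3441/254.
Compute ||v||^2 = v·v = 23.
Deficit = 23 − 3441/254 = 2401/254 ≥ 0, confirming Bessel's inequality. (The deficit equals ||v − Σ <v,e_j> e_j||^2, the squared distance from v to span{e_j}.)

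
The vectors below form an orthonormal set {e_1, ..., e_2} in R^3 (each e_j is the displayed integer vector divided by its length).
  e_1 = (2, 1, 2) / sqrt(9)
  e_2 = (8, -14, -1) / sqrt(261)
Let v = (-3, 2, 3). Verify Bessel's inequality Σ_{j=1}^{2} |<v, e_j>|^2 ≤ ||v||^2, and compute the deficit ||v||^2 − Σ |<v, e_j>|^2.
Σ |<v, e_j>|^2 = 349/29; ||v||^2 = 22; deficit = 289/29

Write each e_j = u_j / sqrt(<u_j, u_j>) where u_j is the displayed integer vector. Then <v, e_j> = <v, u_j> / sqrt(<u_j, u_j>), so |<v, e_j>|^2 = <v, u_j>^2 / <u_j, u_j>.
Coefficients: <v, e_1> = 2/sqrt(9), <v, e_2> = -55/sqrt(261).
Square and sum: Σ |<v, e_j>|^2 = 349/29.
Compute ||v||^2 = v·v = 22.
Deficit = 22 − 349/29 = 289/29 ≥ 0, confirming Bessel's inequality. (The deficit equals ||v − Σ <v,e_j> e_j||^2, the squared distance from v to span{e_j}.)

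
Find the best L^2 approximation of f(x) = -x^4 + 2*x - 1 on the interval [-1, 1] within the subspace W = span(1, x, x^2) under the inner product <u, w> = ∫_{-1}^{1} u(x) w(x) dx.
g(x) = -6*x^2/7 + 2*x - 32/35

The best approximation g ∈ W is the orthogonal projection of f onto W. Writing g = a_0 + a_1 x + a_2 x^2, the coefficients solve the normal equations G · a = b where
  G_{ij} = <φ_i, φ_j> and b_i = <f, φ_i>, with φ_0 = 1, φ_1 = x, φ_2 = x^2.
G =
  [2, 0, 2/3]
  [0, 2/3, 0]
  [2/3, 0, 2/5],
b = (-12/5, 4/3, -20/21).
Solving gives a_0 = -32/35, a_1 = 2, a_2 = -6/7, so
  g(x) = -6*x^2/7 + 2*x - 32/35.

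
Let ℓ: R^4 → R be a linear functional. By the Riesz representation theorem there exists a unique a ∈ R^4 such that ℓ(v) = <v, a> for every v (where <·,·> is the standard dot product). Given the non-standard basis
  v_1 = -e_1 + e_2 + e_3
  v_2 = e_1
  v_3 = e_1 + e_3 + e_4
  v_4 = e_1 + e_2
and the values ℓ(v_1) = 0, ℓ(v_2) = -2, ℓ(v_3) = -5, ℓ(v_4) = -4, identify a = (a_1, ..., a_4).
a = (-2, -2, 0, -3)

Write a = (a_1, ..., a_4) in the standard basis. For each basis vector v_i, ℓ(v_i) = <v_i, a> is a linear equation in the a_j's. Collect the n equations into a matrix system V a = ℓ, where row i of V is v_i (expressed in the standard basis). Since V is invertible (lower-triangular with 1s on the diagonal, up to permutation), solve by back-substitution:
  V =
[[-1, 1, 1, 0],
 [1, 0, 0, 0],
 [1, 0, 1, 1],
 [1, 1, 0, 0]]
  V a = (0, -2, -5, -4)
Solving gives a = (-2, -2, 0, -3).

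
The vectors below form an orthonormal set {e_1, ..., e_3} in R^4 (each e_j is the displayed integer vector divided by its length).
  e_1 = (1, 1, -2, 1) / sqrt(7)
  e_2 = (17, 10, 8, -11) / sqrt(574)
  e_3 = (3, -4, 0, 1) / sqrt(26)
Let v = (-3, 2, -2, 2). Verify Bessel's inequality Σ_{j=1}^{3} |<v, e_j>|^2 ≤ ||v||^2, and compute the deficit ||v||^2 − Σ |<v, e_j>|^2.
Σ |<v, e_j>|^2 = 10937/533; ||v||^2 = 21; deficit = 256/533

Write each e_j = u_j / sqrt(<u_j, u_j>) where u_j is the displayed integer vector. Then <v, e_j> = <v, u_j> / sqrt(<u_j, u_j>), so |<v, e_j>|^2 = <v, u_j>^2 / <u_j, u_j>.
Coefficients: <v, e_1> = 5/sqrt(7), <v, e_2> = -69/sqrt(574), <v, e_3> = -15/sqrt(26).
Square and sum: Σ |<v, e_j>|^2 = 10937/533.
Compute ||v||^2 = v·v = 21.
Deficit = 21 − 10937/533 = 256/533 ≥ 0, confirming Bessel's inequality. (The deficit equals ||v − Σ <v,e_j> e_j||^2, the squared distance from v to span{e_j}.)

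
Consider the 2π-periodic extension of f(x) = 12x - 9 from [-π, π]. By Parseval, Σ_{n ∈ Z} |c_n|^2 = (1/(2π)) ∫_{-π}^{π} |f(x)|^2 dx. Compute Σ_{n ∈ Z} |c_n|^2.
Σ |c_n|^2 = 48π^2 + 81

Expand and integrate term by term over [-π, π]:
  ∫ (12x)^2 dx = 144·(2π^3/3); ∫ 2·12·(-9)·x dx = 0 (odd integrand); ∫ (-9)^2 dx = 81·2π.
So (1/(2π)) ∫_{-π}^{π} (12x - 9)^2 dx = 144π^2/3 + 81 = 48π^2 + 81.
Parseval ⇒ Σ |c_n|^2 = 48π^2 + 81.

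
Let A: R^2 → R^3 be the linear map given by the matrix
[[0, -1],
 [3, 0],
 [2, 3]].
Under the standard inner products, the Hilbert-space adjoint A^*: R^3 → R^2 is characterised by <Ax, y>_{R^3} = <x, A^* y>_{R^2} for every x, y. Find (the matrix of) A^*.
A^* = A^T =
[[0, 3, 2],
 [-1, 0, 3]]

For real matrices with standard dot products, the defining identity <Ax, y> = <x, A^* y> gives (Ax)^T y = x^T (A^*) y, i.e. x^T A^T y = x^T (A^*) y. Since this holds for all x, y, we must have A^* = A^T. Therefore
A^* =
[[0, 3, 2],
 [-1, 0, 3]].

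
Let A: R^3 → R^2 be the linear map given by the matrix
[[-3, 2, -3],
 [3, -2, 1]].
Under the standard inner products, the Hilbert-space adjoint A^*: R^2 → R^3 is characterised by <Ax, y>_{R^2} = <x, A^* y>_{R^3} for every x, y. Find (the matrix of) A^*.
A^* = A^T =
[[-3, 3],
 [2, -2],
 [-3, 1]]

For real matrices with standard dot products, the defining identity <Ax, y> = <x, A^* y> gives (Ax)^T y = x^T (A^*) y, i.e. x^T A^T y = x^T (A^*) y. Since this holds for all x, y, we must have A^* = A^T. Therefore
A^* =
[[-3, 3],
 [2, -2],
 [-3, 1]].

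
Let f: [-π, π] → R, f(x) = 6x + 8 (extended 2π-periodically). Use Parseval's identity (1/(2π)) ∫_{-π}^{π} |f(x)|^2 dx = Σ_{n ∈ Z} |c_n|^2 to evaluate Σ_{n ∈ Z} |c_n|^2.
Σ |c_n|^2 = 12π^2 + 64

Expand and integrate term by term over [-π, π]:
  ∫ (6x)^2 dx = 36·(2π^3/3); ∫ 2·6·(8)·x dx = 0 (odd integrand); ∫ 8^2 dx = 64·2π.
So (1/(2π)) ∫_{-π}^{π} (6x + 8)^2 dx = 36π^2/3 + 64 = 12π^2 + 64.
Parseval ⇒ Σ |c_n|^2 = 12π^2 + 64.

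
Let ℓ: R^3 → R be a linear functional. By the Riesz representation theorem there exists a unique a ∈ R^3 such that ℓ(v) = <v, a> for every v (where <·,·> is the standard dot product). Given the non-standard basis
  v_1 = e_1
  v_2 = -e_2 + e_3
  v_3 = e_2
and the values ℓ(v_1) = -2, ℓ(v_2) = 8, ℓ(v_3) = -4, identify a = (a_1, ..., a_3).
a = (-2, -4, 4)

Write a = (a_1, ..., a_3) in the standard basis. For each basis vector v_i, ℓ(v_i) = <v_i, a> is a linear equation in the a_j's. Collect the n equations into a matrix system V a = ℓ, where row i of V is v_i (expressed in the standard basis). Since V is invertible (lower-triangular with 1s on the diagonal, up to permutation), solve by back-substitution:
  V =
[[1, 0, 0],
 [0, -1, 1],
 [0, 1, 0]]
  V a = (-2, 8, -4)
Solving gives a = (-2, -4, 4).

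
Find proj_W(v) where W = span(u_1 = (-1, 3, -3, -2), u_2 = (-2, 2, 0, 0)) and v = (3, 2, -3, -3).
proj_W(v) = (11/6, 5/6, -4, -8/3)

Set up U = [u_1 | ... | u_2] ∈ R^(4×2). The projector onto W = col(U) is P = U (U^T U)^(-1) U^T.
Compute U^T U =
  [23, 8]
  [8, 8],
and U^T v = (18, -2).
Solve U^T U · c = U^T v for the coefficients: c = (4/3, -19/12). The projection is proj_W(v) = U c.
Check: (v - proj_W(v)) · u_1 = 0  (should be 0).
Check: (v - proj_W(v)) · u_2 = 0  (should be 0).
Result: proj_W(v) = (11/6, 5/6, -4, -8/3).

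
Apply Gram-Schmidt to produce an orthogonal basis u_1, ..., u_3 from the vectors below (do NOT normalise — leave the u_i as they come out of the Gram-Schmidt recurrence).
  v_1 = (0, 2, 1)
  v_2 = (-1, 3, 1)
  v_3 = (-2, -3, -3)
Orthogonal basis:
  u_1 = (0, 2, 1)
  u_2 = (-1, 1/5, -2/5)
  u_3 = (1/6, 1/6, -1/3)

Apply the Gram-Schmidt recurrence
  u_1 = v_1
  u_i = v_i − Σ_{j<i} ((v_i · u_j) / (u_j · u_j)) · u_j.

Step by step this gives:
  u_1 = (0, 2, 1)
  u_2 = (-1, 1/5, -2/5)
  u_3 = (1/6, 1/6, -1/3)

Orthogonality check:
  u_2 · u_1 = 0 (should be 0)
  u_3 · u_1 = 0 (should be 0)
  u_3 · u_2 = 0 (should be 0)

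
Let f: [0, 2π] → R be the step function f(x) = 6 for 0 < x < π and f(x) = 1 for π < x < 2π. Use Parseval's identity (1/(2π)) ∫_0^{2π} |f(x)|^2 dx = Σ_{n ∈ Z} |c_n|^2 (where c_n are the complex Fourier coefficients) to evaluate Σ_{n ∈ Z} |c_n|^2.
Σ |c_n|^2 = 37/2

Parseval equates the L^2 energy of f (normalised by 1/(2π)) with the ℓ^2 sum of its Fourier coefficients: (1/(2π)) ∫_0^{2π} |f|^2 = Σ |c_n|^2.
Compute the left side: (1/(2π)) [∫_0^π 6^2 dx + ∫_π^{2π} 1^2 dx] = (1/(2π)) · (36π + 1π) = (36 + 1)/2 = 37/2.
So Σ_{n ∈ Z} |c_n|^2 = 37/2.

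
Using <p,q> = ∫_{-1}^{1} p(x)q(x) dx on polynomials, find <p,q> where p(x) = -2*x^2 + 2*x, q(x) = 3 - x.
<p,q> = -16/3

Expand the product: p(x)·q(x) = 2*x^3 - 8*x^2 + 6*x.
∫_{-1}^{1} of each monomial x^k gives [2/(k+1) if k even, 0 if k odd]. Integrating term-by-term (or equivalently evaluating the antiderivative F(x) = x^4/2 - 8*x^3/3 + 3*x^2 at the endpoints):
  F(1) − F(−1) = 5/6 − (37/6) = -16/3.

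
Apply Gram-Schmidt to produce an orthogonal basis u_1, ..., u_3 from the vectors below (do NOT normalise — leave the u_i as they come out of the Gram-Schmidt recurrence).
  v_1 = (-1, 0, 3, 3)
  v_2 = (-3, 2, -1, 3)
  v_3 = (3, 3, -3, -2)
Orthogonal basis:
  u_1 = (-1, 0, 3, 3)
  u_2 = (-48/19, 2, -46/19, 30/19)
  u_3 = (213/89, 243/89, 15/89, 56/89)

Apply the Gram-Schmidt recurrence
  u_1 = v_1
  u_i = v_i − Σ_{j<i} ((v_i · u_j) / (u_j · u_j)) · u_j.

Step by step this gives:
  u_1 = (-1, 0, 3, 3)
  u_2 = (-48/19, 2, -46/19, 30/19)
  u_3 = (213/89, 243/89, 15/89, 56/89)

Orthogonality check:
  u_2 · u_1 = 0 (should be 0)
  u_3 · u_1 = 0 (should be 0)
  u_3 · u_2 = 0 (should be 0)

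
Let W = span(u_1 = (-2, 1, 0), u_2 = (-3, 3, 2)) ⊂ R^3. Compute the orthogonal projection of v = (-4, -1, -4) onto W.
proj_W(v) = (-4, -1, -4)

Set up U = [u_1 | ... | u_2] ∈ R^(3×2). The projector onto W = col(U) is P = U (U^T U)^(-1) U^T.
Compute U^T U =
  [5, 9]
  [9, 22],
and U^T v = (7, 1).
Solve U^T U · c = U^T v for the coefficients: c = (5, -2). The projection is proj_W(v) = U c.
Check: (v - proj_W(v)) · u_1 = 0  (should be 0).
Check: (v - proj_W(v)) · u_2 = 0  (should be 0).
Result: proj_W(v) = (-4, -1, -4).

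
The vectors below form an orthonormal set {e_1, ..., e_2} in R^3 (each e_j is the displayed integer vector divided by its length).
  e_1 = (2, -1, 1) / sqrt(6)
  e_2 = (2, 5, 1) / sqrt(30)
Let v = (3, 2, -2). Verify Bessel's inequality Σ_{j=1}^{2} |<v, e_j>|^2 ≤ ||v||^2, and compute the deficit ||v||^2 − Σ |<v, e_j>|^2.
Σ |<v, e_j>|^2 = 36/5; ||v||^2 = 17; deficit = 49/5

Write each e_j = u_j / sqrt(<u_j, u_j>) where u_j is the displayed integer vector. Then <v, e_j> = <v, u_j> / sqrt(<u_j, u_j>), so |<v, e_j>|^2 = <v, u_j>^2 / <u_j, u_j>.
Coefficients: <v, e_1> = 2/sqrt(6), <v, e_2> = 14/sqrt(30).
Square and sum: Σ |<v, e_j>|^2 = 36/5.
Compute ||v||^2 = v·v = 17.
Deficit = 17 − 36/5 = 49/5 ≥ 0, confirming Bessel's inequality. (The deficit equals ||v − Σ <v,e_j> e_j||^2, the squared distance from v to span{e_j}.)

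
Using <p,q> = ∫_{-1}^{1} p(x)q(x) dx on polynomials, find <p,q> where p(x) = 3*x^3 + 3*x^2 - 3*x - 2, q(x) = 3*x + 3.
<p,q> = -42/5

Expand the product: p(x)·q(x) = 9*x^4 + 18*x^3 - 15*x - 6.
∫_{-1}^{1} of each monomial x^k gives [2/(k+1) if k even, 0 if k odd]. Integrating term-by-term (or equivalently evaluating the antiderivative F(x) = 9*x^5/5 + 9*x^4/2 - 15*x^2/2 - 6*x at the endpoints):
  F(1) − F(−1) = -36/5 − (6/5) = -42/5.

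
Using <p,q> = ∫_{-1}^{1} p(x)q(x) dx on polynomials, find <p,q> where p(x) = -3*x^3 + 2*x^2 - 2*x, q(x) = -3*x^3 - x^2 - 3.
<p,q> = 6/35

Expand the product: p(x)·q(x) = 9*x^6 - 3*x^5 + 4*x^4 + 11*x^3 - 6*x^2 + 6*x.
∫_{-1}^{1} of each monomial x^k gives [2/(k+1) if k even, 0 if k odd]. Integrating term-by-term (or equivalently evaluating the antiderivative F(x) = 9*x^7/7 - x^6/2 + 4*x^5/5 + 11*x^4/4 - 2*x^3 + 3*x^2 at the endpoints):
  F(1) − F(−1) = 747/140 − (723/140) = 6/35.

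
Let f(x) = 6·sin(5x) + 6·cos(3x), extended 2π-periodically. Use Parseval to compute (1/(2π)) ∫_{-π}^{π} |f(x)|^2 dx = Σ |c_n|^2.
Σ |c_n|^2 = 36

Expand |f|^2 and use orthogonality of {sin(nx), cos(mx)} on [-π, π]:
  ∫_{-π}^{π} sin(nx)^2 dx = π, ∫ cos(mx)^2 dx = π, and cross terms integrate to 0.
So ∫_{-π}^{π} f(x)^2 dx = 6^2 · π + 6^2 · π = (36 + 36)π.
Divide by 2π: (36 + 36)/2 = 36.
By Parseval, this equals Σ |c_n|^2.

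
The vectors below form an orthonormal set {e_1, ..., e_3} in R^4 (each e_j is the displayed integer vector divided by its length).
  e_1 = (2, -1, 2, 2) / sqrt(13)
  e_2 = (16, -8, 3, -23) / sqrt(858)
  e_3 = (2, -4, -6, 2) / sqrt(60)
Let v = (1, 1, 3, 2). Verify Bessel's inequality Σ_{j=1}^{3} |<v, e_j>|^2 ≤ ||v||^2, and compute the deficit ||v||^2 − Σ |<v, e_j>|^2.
Σ |<v, e_j>|^2 = 1601/110; ||v||^2 = 15; deficit = 49/110

Write each e_j = u_j / sqrt(<u_j, u_j>) where u_j is the displayed integer vector. Then <v, e_j> = <v, u_j> / sqrt(<u_j, u_j>), so |<v, e_j>|^2 = <v, u_j>^2 / <u_j, u_j>.
Coefficients: <v, e_1> = 11/sqrt(13), <v, e_2> = -29/sqrt(858), <v, e_3> = -16/sqrt(60).
Square and sum: Σ |<v, e_j>|^2 = 1601/110.
Compute ||v||^2 = v·v = 15.
Deficit = 15 − 1601/110 = 49/110 ≥ 0, confirming Bessel's inequality. (The deficit equals ||v − Σ <v,e_j> e_j||^2, the squared distance from v to span{e_j}.)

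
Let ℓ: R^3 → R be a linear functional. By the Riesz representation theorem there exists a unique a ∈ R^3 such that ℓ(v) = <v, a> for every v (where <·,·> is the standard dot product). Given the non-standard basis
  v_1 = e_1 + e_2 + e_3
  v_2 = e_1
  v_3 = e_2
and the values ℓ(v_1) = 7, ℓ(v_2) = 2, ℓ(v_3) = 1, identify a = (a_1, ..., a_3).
a = (2, 1, 4)

Write a = (a_1, ..., a_3) in the standard basis. For each basis vector v_i, ℓ(v_i) = <v_i, a> is a linear equation in the a_j's. Collect the n equations into a matrix system V a = ℓ, where row i of V is v_i (expressed in the standard basis). Since V is invertible (lower-triangular with 1s on the diagonal, up to permutation), solve by back-substitution:
  V =
[[1, 1, 1],
 [1, 0, 0],
 [0, 1, 0]]
  V a = (7, 2, 1)
Solving gives a = (2, 1, 4).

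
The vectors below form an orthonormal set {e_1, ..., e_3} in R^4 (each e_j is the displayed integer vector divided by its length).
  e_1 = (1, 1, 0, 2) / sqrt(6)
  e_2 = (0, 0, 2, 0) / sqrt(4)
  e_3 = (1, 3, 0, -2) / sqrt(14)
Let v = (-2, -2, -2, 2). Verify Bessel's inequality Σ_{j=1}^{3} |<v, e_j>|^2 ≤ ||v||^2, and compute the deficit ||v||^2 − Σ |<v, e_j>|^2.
Σ |<v, e_j>|^2 = 100/7; ||v||^2 = 16; deficit = 12/7

Write each e_j = u_j / sqrt(<u_j, u_j>) where u_j is the displayed integer vector. Then <v, e_j> = <v, u_j> / sqrt(<u_j, u_j>), so |<v, e_j>|^2 = <v, u_j>^2 / <u_j, u_j>.
Coefficients: <v, e_1> = 0/sqrt(6), <v, e_2> = -4/sqrt(4), <v, e_3> = -12/sqrt(14).
Square and sum: Σ |<v, e_j>|^2 = 100/7.
Compute ||v||^2 = v·v = 16.
Deficit = 16 − 100/7 = 12/7 ≥ 0, confirming Bessel's inequality. (The deficit equals ||v − Σ <v,e_j> e_j||^2, the squared distance from v to span{e_j}.)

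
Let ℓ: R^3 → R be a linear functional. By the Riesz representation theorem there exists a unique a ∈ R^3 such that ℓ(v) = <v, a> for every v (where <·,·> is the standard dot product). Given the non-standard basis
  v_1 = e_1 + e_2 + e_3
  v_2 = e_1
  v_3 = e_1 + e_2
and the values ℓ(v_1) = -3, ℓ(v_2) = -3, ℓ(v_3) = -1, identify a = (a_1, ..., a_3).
a = (-3, 2, -2)

Write a = (a_1, ..., a_3) in the standard basis. For each basis vector v_i, ℓ(v_i) = <v_i, a> is a linear equation in the a_j's. Collect the n equations into a matrix system V a = ℓ, where row i of V is v_i (expressed in the standard basis). Since V is invertible (lower-triangular with 1s on the diagonal, up to permutation), solve by back-substitution:
  V =
[[1, 1, 1],
 [1, 0, 0],
 [1, 1, 0]]
  V a = (-3, -3, -1)
Solving gives a = (-3, 2, -2).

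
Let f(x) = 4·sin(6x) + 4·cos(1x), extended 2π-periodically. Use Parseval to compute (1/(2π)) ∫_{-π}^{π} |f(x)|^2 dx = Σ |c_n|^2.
Σ |c_n|^2 = 16

Expand |f|^2 and use orthogonality of {sin(nx), cos(mx)} on [-π, π]:
  ∫_{-π}^{π} sin(nx)^2 dx = π, ∫ cos(mx)^2 dx = π, and cross terms integrate to 0.
So ∫_{-π}^{π} f(x)^2 dx = 4^2 · π + 4^2 · π = (16 + 16)π.
Divide by 2π: (16 + 16)/2 = 16.
By Parseval, this equals Σ |c_n|^2.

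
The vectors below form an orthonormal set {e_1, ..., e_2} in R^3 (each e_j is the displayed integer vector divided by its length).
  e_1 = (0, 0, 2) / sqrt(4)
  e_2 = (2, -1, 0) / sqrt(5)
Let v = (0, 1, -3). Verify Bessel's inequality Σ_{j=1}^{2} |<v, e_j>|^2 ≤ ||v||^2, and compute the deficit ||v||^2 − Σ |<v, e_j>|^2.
Σ |<v, e_j>|^2 = 46/5; ||v||^2 = 10; deficit = 4/5

Write each e_j = u_j / sqrt(<u_j, u_j>) where u_j is the displayed integer vector. Then <v, e_j> = <v, u_j> / sqrt(<u_j, u_j>), so |<v, e_j>|^2 = <v, u_j>^2 / <u_j, u_j>.
Coefficients: <v, e_1> = -6/sqrt(4), <v, e_2> = -1/sqrt(5).
Square and sum: Σ |<v, e_j>|^2 = 46/5.
Compute ||v||^2 = v·v = 10.
Deficit = 10 − 46/5 = 4/5 ≥ 0, confirming Bessel's inequality. (The deficit equals ||v − Σ <v,e_j> e_j||^2, the squared distance from v to span{e_j}.)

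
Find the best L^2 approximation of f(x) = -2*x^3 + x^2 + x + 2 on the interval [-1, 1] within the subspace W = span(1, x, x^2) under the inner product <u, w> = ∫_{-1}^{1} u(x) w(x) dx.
g(x) = x^2 - x/5 + 2

The best approximation g ∈ W is the orthogonal projection of f onto W. Writing g = a_0 + a_1 x + a_2 x^2, the coefficients solve the normal equations G · a = b where
  G_{ij} = <φ_i, φ_j> and b_i = <f, φ_i>, with φ_0 = 1, φ_1 = x, φ_2 = x^2.
G =
  [2, 0, 2/3]
  [0, 2/3, 0]
  [2/3, 0, 2/5],
b = (14/3, -2/15, 26/15).
Solving gives a_0 = 2, a_1 = -1/5, a_2 = 1, so
  g(x) = x^2 - x/5 + 2.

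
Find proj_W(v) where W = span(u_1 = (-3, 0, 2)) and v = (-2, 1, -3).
proj_W(v) = (0, 0, 0)

Set up U = [u_1 | ... | u_1] ∈ R^(3×1). The projector onto W = col(U) is P = U (U^T U)^(-1) U^T.
Compute U^T U =
  [13],
and U^T v = (0).
Solve U^T U · c = U^T v for the coefficients: c = (0). The projection is proj_W(v) = U c.
Check: (v - proj_W(v)) · u_1 = 0  (should be 0).
Result: proj_W(v) = (0, 0, 0).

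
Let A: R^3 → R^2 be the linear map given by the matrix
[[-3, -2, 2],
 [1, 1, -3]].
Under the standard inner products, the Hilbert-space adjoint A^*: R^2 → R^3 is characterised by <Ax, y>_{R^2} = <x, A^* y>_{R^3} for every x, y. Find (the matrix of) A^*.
A^* = A^T =
[[-3, 1],
 [-2, 1],
 [2, -3]]

For real matrices with standard dot products, the defining identity <Ax, y> = <x, A^* y> gives (Ax)^T y = x^T (A^*) y, i.e. x^T A^T y = x^T (A^*) y. Since this holds for all x, y, we must have A^* = A^T. Therefore
A^* =
[[-3, 1],
 [-2, 1],
 [2, -3]].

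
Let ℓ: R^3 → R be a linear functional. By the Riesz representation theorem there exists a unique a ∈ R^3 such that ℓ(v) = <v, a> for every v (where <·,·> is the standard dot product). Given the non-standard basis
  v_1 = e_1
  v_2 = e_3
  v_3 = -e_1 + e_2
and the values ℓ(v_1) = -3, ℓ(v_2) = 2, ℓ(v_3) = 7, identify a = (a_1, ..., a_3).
a = (-3, 4, 2)

Write a = (a_1, ..., a_3) in the standard basis. For each basis vector v_i, ℓ(v_i) = <v_i, a> is a linear equation in the a_j's. Collect the n equations into a matrix system V a = ℓ, where row i of V is v_i (expressed in the standard basis). Since V is invertible (lower-triangular with 1s on the diagonal, up to permutation), solve by back-substitution:
  V =
[[1, 0, 0],
 [0, 0, 1],
 [-1, 1, 0]]
  V a = (-3, 2, 7)
Solving gives a = (-3, 4, 2).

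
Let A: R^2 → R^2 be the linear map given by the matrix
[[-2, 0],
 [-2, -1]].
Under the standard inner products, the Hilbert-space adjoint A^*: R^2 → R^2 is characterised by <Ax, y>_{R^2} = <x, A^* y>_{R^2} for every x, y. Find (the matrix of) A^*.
A^* = A^T =
[[-2, -2],
 [0, -1]]

For real matrices with standard dot products, the defining identity <Ax, y> = <x, A^* y> gives (Ax)^T y = x^T (A^*) y, i.e. x^T A^T y = x^T (A^*) y. Since this holds for all x, y, we must have A^* = A^T. Therefore
A^* =
[[-2, -2],
 [0, -1]].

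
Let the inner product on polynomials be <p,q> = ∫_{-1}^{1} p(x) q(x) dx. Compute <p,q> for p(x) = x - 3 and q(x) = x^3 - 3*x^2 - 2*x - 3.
<p,q> = 346/15

Expand the product: p(x)·q(x) = x^4 - 6*x^3 + 7*x^2 + 3*x + 9.
∫_{-1}^{1} of each monomial x^k gives [2/(k+1) if k even, 0 if k odd]. Integrating term-by-term (or equivalently evaluating the antiderivative F(x) = x^5/5 - 3*x^4/2 + 7*x^3/3 + 3*x^2/2 + 9*x at the endpoints):
  F(1) − F(−1) = 173/15 − (-173/15) = 346/15.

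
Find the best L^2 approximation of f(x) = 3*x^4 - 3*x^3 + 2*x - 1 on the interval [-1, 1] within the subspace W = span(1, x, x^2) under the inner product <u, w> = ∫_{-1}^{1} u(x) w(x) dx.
g(x) = 18*x^2/7 + x/5 - 44/35

The best approximation g ∈ W is the orthogonal projection of f onto W. Writing g = a_0 + a_1 x + a_2 x^2, the coefficients solve the normal equations G · a = b where
  G_{ij} = <φ_i, φ_j> and b_i = <f, φ_i>, with φ_0 = 1, φ_1 = x, φ_2 = x^2.
G =
  [2, 0, 2/3]
  [0, 2/3, 0]
  [2/3, 0, 2/5],
b = (-4/5, 2/15, 4/21).
Solving gives a_0 = -44/35, a_1 = 1/5, a_2 = 18/7, so
  g(x) = 18*x^2/7 + x/5 - 44/35.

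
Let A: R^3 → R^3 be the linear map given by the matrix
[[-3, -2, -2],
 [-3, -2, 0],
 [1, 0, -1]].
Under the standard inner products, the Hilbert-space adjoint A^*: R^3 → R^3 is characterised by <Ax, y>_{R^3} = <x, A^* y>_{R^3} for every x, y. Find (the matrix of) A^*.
A^* = A^T =
[[-3, -3, 1],
 [-2, -2, 0],
 [-2, 0, -1]]

For real matrices with standard dot products, the defining identity <Ax, y> = <x, A^* y> gives (Ax)^T y = x^T (A^*) y, i.e. x^T A^T y = x^T (A^*) y. Since this holds for all x, y, we must have A^* = A^T. Therefore
A^* =
[[-3, -3, 1],
 [-2, -2, 0],
 [-2, 0, -1]].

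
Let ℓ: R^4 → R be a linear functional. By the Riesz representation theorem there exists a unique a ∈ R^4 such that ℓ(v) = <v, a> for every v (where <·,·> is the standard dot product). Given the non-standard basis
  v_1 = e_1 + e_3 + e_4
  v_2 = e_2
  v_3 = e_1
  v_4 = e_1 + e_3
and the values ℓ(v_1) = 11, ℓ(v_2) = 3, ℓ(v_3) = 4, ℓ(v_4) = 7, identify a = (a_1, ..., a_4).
a = (4, 3, 3, 4)

Write a = (a_1, ..., a_4) in the standard basis. For each basis vector v_i, ℓ(v_i) = <v_i, a> is a linear equation in the a_j's. Collect the n equations into a matrix system V a = ℓ, where row i of V is v_i (expressed in the standard basis). Since V is invertible (lower-triangular with 1s on the diagonal, up to permutation), solve by back-substitution:
  V =
[[1, 0, 1, 1],
 [0, 1, 0, 0],
 [1, 0, 0, 0],
 [1, 0, 1, 0]]
  V a = (11, 3, 4, 7)
Solving gives a = (4, 3, 3, 4).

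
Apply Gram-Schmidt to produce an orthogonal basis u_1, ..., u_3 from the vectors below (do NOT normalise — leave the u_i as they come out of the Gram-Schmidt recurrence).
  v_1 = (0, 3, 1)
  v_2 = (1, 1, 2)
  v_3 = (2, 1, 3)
Orthogonal basis:
  u_1 = (0, 3, 1)
  u_2 = (1, -1/2, 3/2)
  u_3 = (2/7, 2/35, -6/35)

Apply the Gram-Schmidt recurrence
  u_1 = v_1
  u_i = v_i − Σ_{j<i} ((v_i · u_j) / (u_j · u_j)) · u_j.

Step by step this gives:
  u_1 = (0, 3, 1)
  u_2 = (1, -1/2, 3/2)
  u_3 = (2/7, 2/35, -6/35)

Orthogonality check:
  u_2 · u_1 = 0 (should be 0)
  u_3 · u_1 = 0 (should be 0)
  u_3 · u_2 = 0 (should be 0)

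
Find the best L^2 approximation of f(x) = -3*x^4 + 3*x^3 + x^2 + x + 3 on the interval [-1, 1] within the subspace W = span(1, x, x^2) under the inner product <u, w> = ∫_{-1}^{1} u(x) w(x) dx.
g(x) = -11*x^2/7 + 14*x/5 + 114/35

The best approximation g ∈ W is the orthogonal projection of f onto W. Writing g = a_0 + a_1 x + a_2 x^2, the coefficients solve the normal equations G · a = b where
  G_{ij} = <φ_i, φ_j> and b_i = <f, φ_i>, with φ_0 = 1, φ_1 = x, φ_2 = x^2.
G =
  [2, 0, 2/3]
  [0, 2/3, 0]
  [2/3, 0, 2/5],
b = (82/15, 28/15, 54/35).
Solving gives a_0 = 114/35, a_1 = 14/5, a_2 = -11/7, so
  g(x) = -11*x^2/7 + 14*x/5 + 114/35.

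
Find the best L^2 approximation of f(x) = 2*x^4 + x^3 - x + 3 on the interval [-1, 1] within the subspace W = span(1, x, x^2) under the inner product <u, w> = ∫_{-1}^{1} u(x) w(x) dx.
g(x) = 12*x^2/7 - 2*x/5 + 99/35

The best approximation g ∈ W is the orthogonal projection of f onto W. Writing g = a_0 + a_1 x + a_2 x^2, the coefficients solve the normal equations G · a = b where
  G_{ij} = <φ_i, φ_j> and b_i = <f, φ_i>, with φ_0 = 1, φ_1 = x, φ_2 = x^2.
G =
  [2, 0, 2/3]
  [0, 2/3, 0]
  [2/3, 0, 2/5],
b = (34/5, -4/15, 18/7).
Solving gives a_0 = 99/35, a_1 = -2/5, a_2 = 12/7, so
  g(x) = 12*x^2/7 - 2*x/5 + 99/35.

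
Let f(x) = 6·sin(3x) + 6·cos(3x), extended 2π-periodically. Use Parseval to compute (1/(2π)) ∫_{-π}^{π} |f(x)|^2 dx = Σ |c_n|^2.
Σ |c_n|^2 = 36

Expand |f|^2 and use orthogonality of {sin(nx), cos(mx)} on [-π, π]:
  ∫_{-π}^{π} sin(nx)^2 dx = π, ∫ cos(mx)^2 dx = π, and cross terms integrate to 0.
So ∫_{-π}^{π} f(x)^2 dx = 6^2 · π + 6^2 · π = (36 + 36)π.
Divide by 2π: (36 + 36)/2 = 36.
By Parseval, this equals Σ |c_n|^2.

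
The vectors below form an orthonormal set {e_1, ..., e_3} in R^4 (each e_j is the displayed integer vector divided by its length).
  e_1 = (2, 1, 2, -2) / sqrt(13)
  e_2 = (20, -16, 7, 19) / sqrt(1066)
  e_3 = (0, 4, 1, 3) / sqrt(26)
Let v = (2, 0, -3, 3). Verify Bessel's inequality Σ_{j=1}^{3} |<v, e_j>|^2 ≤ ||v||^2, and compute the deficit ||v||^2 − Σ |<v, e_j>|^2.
Σ |<v, e_j>|^2 = 6250/533; ||v||^2 = 22; deficit = 5476/533

Write each e_j = u_j / sqrt(<u_j, u_j>) where u_j is the displayed integer vector. Then <v, e_j> = <v, u_j> / sqrt(<u_j, u_j>), so |<v, e_j>|^2 = <v, u_j>^2 / <u_j, u_j>.
Coefficients: <v, e_1> = -8/sqrt(13), <v, e_2> = 76/sqrt(1066), <v, e_3> = 6/sqrt(26).
Square and sum: Σ |<v, e_j>|^2 = 6250/533.
Compute ||v||^2 = v·v = 22.
Deficit = 22 − 6250/533 = 5476/533 ≥ 0, confirming Bessel's inequality. (The deficit equals ||v − Σ <v,e_j> e_j||^2, the squared distance from v to span{e_j}.)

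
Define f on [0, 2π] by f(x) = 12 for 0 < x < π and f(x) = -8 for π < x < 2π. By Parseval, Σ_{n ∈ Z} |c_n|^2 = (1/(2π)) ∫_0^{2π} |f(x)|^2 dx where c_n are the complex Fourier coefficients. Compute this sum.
Σ |c_n|^2 = 104

Parseval equates the L^2 energy of f (normalised by 1/(2π)) with the ℓ^2 sum of its Fourier coefficients: (1/(2π)) ∫_0^{2π} |f|^2 = Σ |c_n|^2.
Compute the left side: (1/(2π)) [∫_0^π 12^2 dx + ∫_π^{2π} (-8)^2 dx] = (1/(2π)) · (144π + 64π) = (144 + 64)/2 = 104.
So Σ_{n ∈ Z} |c_n|^2 = 104.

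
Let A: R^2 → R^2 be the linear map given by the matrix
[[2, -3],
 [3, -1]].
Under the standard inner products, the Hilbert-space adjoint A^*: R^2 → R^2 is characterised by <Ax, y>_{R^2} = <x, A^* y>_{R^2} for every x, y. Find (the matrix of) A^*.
A^* = A^T =
[[2, 3],
 [-3, -1]]

For real matrices with standard dot products, the defining identity <Ax, y> = <x, A^* y> gives (Ax)^T y = x^T (A^*) y, i.e. x^T A^T y = x^T (A^*) y. Since this holds for all x, y, we must have A^* = A^T. Therefore
A^* =
[[2, 3],
 [-3, -1]].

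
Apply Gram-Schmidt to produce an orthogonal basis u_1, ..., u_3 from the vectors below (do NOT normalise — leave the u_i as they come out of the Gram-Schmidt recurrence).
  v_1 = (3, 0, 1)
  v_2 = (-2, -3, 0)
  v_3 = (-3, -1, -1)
Orthogonal basis:
  u_1 = (3, 0, 1)
  u_2 = (-1/5, -3, 3/5)
  u_3 = (3/47, -2/47, -9/47)

Apply the Gram-Schmidt recurrence
  u_1 = v_1
  u_i = v_i − Σ_{j<i} ((v_i · u_j) / (u_j · u_j)) · u_j.

Step by step this gives:
  u_1 = (3, 0, 1)
  u_2 = (-1/5, -3, 3/5)
  u_3 = (3/47, -2/47, -9/47)

Orthogonality check:
  u_2 · u_1 = 0 (should be 0)
  u_3 · u_1 = 0 (should be 0)
  u_3 · u_2 = 0 (should be 0)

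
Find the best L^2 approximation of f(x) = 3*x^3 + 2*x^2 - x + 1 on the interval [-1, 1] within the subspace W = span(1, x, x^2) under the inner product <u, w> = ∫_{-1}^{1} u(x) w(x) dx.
g(x) = 2*x^2 + 4*x/5 + 1

The best approximation g ∈ W is the orthogonal projection of f onto W. Writing g = a_0 + a_1 x + a_2 x^2, the coefficients solve the normal equations G · a = b where
  G_{ij} = <φ_i, φ_j> and b_i = <f, φ_i>, with φ_0 = 1, φ_1 = x, φ_2 = x^2.
G =
  [2, 0, 2/3]
  [0, 2/3, 0]
  [2/3, 0, 2/5],
b = (10/3, 8/15, 22/15).
Solving gives a_0 = 1, a_1 = 4/5, a_2 = 2, so
  g(x) = 2*x^2 + 4*x/5 + 1.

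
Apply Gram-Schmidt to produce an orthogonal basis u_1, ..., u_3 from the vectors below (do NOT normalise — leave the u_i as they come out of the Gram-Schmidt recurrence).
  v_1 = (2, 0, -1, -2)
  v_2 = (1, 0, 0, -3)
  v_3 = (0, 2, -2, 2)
Orthogonal basis:
  u_1 = (2, 0, -1, -2)
  u_2 = (-7/9, 0, 8/9, -11/9)
  u_3 = (-9/13, 2, -12/13, -3/13)

Apply the Gram-Schmidt recurrence
  u_1 = v_1
  u_i = v_i − Σ_{j<i} ((v_i · u_j) / (u_j · u_j)) · u_j.

Step by step this gives:
  u_1 = (2, 0, -1, -2)
  u_2 = (-7/9, 0, 8/9, -11/9)
  u_3 = (-9/13, 2, -12/13, -3/13)

Orthogonality check:
  u_2 · u_1 = 0 (should be 0)
  u_3 · u_1 = 0 (should be 0)
  u_3 · u_2 = 0 (should be 0)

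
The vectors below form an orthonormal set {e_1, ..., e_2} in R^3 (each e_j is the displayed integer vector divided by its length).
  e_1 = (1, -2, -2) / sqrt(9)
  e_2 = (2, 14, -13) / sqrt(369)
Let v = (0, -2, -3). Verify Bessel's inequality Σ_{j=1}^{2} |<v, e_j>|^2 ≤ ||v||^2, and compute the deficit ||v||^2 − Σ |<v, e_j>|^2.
Σ |<v, e_j>|^2 = 469/41; ||v||^2 = 13; deficit = 64/41

Write each e_j = u_j / sqrt(<u_j, u_j>) where u_j is the displayed integer vector. Then <v, e_j> = <v, u_j> / sqrt(<u_j, u_j>), so |<v, e_j>|^2 = <v, u_j>^2 / <u_j, u_j>.
Coefficients: <v, e_1> = 10/sqrt(9), <v, e_2> = 11/sqrt(369).
Square and sum: Σ |<v, e_j>|^2 = 469/41.
Compute ||v||^2 = v·v = 13.
Deficit = 13 − 469/41 = 64/41 ≥ 0, confirming Bessel's inequality. (The deficit equals ||v − Σ <v,e_j> e_j||^2, the squared distance from v to span{e_j}.)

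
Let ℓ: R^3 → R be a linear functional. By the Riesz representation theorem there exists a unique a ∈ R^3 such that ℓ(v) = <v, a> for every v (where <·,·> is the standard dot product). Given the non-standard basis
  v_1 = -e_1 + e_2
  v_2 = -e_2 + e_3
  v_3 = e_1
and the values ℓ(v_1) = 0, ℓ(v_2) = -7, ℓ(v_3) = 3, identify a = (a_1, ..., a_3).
a = (3, 3, -4)

Write a = (a_1, ..., a_3) in the standard basis. For each basis vector v_i, ℓ(v_i) = <v_i, a> is a linear equation in the a_j's. Collect the n equations into a matrix system V a = ℓ, where row i of V is v_i (expressed in the standard basis). Since V is invertible (lower-triangular with 1s on the diagonal, up to permutation), solve by back-substitution:
  V =
[[-1, 1, 0],
 [0, -1, 1],
 [1, 0, 0]]
  V a = (0, -7, 3)
Solving gives a = (3, 3, -4).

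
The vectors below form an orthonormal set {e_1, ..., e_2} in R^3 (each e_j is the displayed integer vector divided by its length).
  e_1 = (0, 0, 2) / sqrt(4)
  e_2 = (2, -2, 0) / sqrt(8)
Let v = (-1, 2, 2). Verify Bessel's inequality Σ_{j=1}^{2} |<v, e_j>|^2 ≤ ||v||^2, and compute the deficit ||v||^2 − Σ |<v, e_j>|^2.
Σ |<v, e_j>|^2 = 17/2; ||v||^2 = 9; deficit = 1/2

Write each e_j = u_j / sqrt(<u_j, u_j>) where u_j is the displayed integer vector. Then <v, e_j> = <v, u_j> / sqrt(<u_j, u_j>), so |<v, e_j>|^2 = <v, u_j>^2 / <u_j, u_j>.
Coefficients: <v, e_1> = 4/sqrt(4), <v, e_2> = -6/sqrt(8).
Square and sum: Σ |<v, e_j>|^2 = 17/2.
Compute ||v||^2 = v·v = 9.
Deficit = 9 − 17/2 = 1/2 ≥ 0, confirming Bessel's inequality. (The deficit equals ||v − Σ <v,e_j> e_j||^2, the squared distance from v to span{e_j}.)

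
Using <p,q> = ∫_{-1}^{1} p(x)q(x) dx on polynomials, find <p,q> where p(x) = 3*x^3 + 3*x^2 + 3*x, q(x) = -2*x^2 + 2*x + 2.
<p,q> = 8

Expand the product: p(x)·q(x) = -6*x^5 + 6*x^3 + 12*x^2 + 6*x.
∫_{-1}^{1} of each monomial x^k gives [2/(k+1) if k even, 0 if k odd]. Integrating term-by-term (or equivalently evaluating the antiderivative F(x) = -x^6 + 3*x^4/2 + 4*x^3 + 3*x^2 at the endpoints):
  F(1) − F(−1) = 15/2 − (-1/2) = 8.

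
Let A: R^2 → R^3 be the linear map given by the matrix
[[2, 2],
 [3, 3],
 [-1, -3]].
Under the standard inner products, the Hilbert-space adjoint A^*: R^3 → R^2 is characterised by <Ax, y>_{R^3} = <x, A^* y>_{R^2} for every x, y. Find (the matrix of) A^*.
A^* = A^T =
[[2, 3, -1],
 [2, 3, -3]]

For real matrices with standard dot products, the defining identity <Ax, y> = <x, A^* y> gives (Ax)^T y = x^T (A^*) y, i.e. x^T A^T y = x^T (A^*) y. Since this holds for all x, y, we must have A^* = A^T. Therefore
A^* =
[[2, 3, -1],
 [2, 3, -3]].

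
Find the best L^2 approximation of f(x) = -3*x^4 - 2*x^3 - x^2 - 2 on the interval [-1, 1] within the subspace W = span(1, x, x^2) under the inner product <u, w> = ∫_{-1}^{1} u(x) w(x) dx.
g(x) = -25*x^2/7 - 6*x/5 - 61/35

The best approximation g ∈ W is the orthogonal projection of f onto W. Writing g = a_0 + a_1 x + a_2 x^2, the coefficients solve the normal equations G · a = b where
  G_{ij} = <φ_i, φ_j> and b_i = <f, φ_i>, with φ_0 = 1, φ_1 = x, φ_2 = x^2.
G =
  [2, 0, 2/3]
  [0, 2/3, 0]
  [2/3, 0, 2/5],
b = (-88/15, -4/5, -272/105).
Solving gives a_0 = -61/35, a_1 = -6/5, a_2 = -25/7, so
  g(x) = -25*x^2/7 - 6*x/5 - 61/35.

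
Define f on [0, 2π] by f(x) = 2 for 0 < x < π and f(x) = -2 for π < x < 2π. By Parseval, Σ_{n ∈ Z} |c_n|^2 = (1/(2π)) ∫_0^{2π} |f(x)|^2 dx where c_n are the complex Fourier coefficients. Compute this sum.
Σ |c_n|^2 = 4

Parseval equates the L^2 energy of f (normalised by 1/(2π)) with the ℓ^2 sum of its Fourier coefficients: (1/(2π)) ∫_0^{2π} |f|^2 = Σ |c_n|^2.
Compute the left side: (1/(2π)) [∫_0^π 2^2 dx + ∫_π^{2π} (-2)^2 dx] = (1/(2π)) · (4π + 4π) = (4 + 4)/2 = 4.
So Σ_{n ∈ Z} |c_n|^2 = 4.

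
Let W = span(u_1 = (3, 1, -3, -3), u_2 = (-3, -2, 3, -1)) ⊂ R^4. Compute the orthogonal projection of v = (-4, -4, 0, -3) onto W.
proj_W(v) = (-177/71, -164/71, 177/71, -243/71)

Set up U = [u_1 | ... | u_2] ∈ R^(4×2). The projector onto W = col(U) is P = U (U^T U)^(-1) U^T.
Compute U^T U =
  [28, -17]
  [-17, 23],
and U^T v = (-7, 23).
Solve U^T U · c = U^T v for the coefficients: c = (46/71, 105/71). The projection is proj_W(v) = U c.
Check: (v - proj_W(v)) · u_1 = 0  (should be 0).
Check: (v - proj_W(v)) · u_2 = 0  (should be 0).
Result: proj_W(v) = (-177/71, -164/71, 177/71, -243/71).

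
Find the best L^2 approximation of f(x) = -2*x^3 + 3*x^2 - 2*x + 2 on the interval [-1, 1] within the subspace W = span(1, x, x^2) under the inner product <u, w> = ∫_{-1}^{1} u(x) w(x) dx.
g(x) = 3*x^2 - 16*x/5 + 2

The best approximation g ∈ W is the orthogonal projection of f onto W. Writing g = a_0 + a_1 x + a_2 x^2, the coefficients solve the normal equations G · a = b where
  G_{ij} = <φ_i, φ_j> and b_i = <f, φ_i>, with φ_0 = 1, φ_1 = x, φ_2 = x^2.
G =
  [2, 0, 2/3]
  [0, 2/3, 0]
  [2/3, 0, 2/5],
b = (6, -32/15, 38/15).
Solving gives a_0 = 2, a_1 = -16/5, a_2 = 3, so
  g(x) = 3*x^2 - 16*x/5 + 2.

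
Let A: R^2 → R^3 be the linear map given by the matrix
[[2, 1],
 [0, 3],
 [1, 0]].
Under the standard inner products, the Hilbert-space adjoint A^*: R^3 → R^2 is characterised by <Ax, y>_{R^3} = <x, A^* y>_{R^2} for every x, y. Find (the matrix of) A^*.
A^* = A^T =
[[2, 0, 1],
 [1, 3, 0]]

For real matrices with standard dot products, the defining identity <Ax, y> = <x, A^* y> gives (Ax)^T y = x^T (A^*) y, i.e. x^T A^T y = x^T (A^*) y. Since this holds for all x, y, we must have A^* = A^T. Therefore
A^* =
[[2, 0, 1],
 [1, 3, 0]].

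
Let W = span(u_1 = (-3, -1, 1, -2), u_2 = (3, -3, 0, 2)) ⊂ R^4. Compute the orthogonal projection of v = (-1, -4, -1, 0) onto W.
proj_W(v) = (-81/230, -807/230, 111/115, -27/115)

Set up U = [u_1 | ... | u_2] ∈ R^(4×2). The projector onto W = col(U) is P = U (U^T U)^(-1) U^T.
Compute U^T U =
  [15, -10]
  [-10, 22],
and U^T v = (6, 9).
Solve U^T U · c = U^T v for the coefficients: c = (111/115, 39/46). The projection is proj_W(v) = U c.
Check: (v - proj_W(v)) · u_1 = 0  (should be 0).
Check: (v - proj_W(v)) · u_2 = 0  (should be 0).
Result: proj_W(v) = (-81/230, -807/230, 111/115, -27/115).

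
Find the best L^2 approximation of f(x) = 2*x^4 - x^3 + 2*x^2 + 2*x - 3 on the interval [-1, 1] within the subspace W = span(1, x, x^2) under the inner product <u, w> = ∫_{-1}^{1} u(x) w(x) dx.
g(x) = 26*x^2/7 + 7*x/5 - 111/35

The best approximation g ∈ W is the orthogonal projection of f onto W. Writing g = a_0 + a_1 x + a_2 x^2, the coefficients solve the normal equations G · a = b where
  G_{ij} = <φ_i, φ_j> and b_i = <f, φ_i>, with φ_0 = 1, φ_1 = x, φ_2 = x^2.
G =
  [2, 0, 2/3]
  [0, 2/3, 0]
  [2/3, 0, 2/5],
b = (-58/15, 14/15, -22/35).
Solving gives a_0 = -111/35, a_1 = 7/5, a_2 = 26/7, so
  g(x) = 26*x^2/7 + 7*x/5 - 111/35.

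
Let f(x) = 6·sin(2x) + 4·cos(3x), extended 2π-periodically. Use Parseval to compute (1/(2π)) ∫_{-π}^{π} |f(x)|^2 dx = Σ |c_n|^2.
Σ |c_n|^2 = 26

Expand |f|^2 and use orthogonality of {sin(nx), cos(mx)} on [-π, π]:
  ∫_{-π}^{π} sin(nx)^2 dx = π, ∫ cos(mx)^2 dx = π, and cross terms integrate to 0.
So ∫_{-π}^{π} f(x)^2 dx = 6^2 · π + 4^2 · π = (36 + 16)π.
Divide by 2π: (36 + 16)/2 = 26.
By Parseval, this equals Σ |c_n|^2.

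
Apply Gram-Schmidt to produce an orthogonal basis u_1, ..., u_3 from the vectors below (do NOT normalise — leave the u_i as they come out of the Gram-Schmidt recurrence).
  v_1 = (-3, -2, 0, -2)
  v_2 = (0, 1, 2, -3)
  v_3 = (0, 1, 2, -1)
Orthogonal basis:
  u_1 = (-3, -2, 0, -2)
  u_2 = (12/17, 25/17, 2, -43/17)
  u_3 = (-16/37, 11/111, 86/111, 61/111)

Apply the Gram-Schmidt recurrence
  u_1 = v_1
  u_i = v_i − Σ_{j<i} ((v_i · u_j) / (u_j · u_j)) · u_j.

Step by step this gives:
  u_1 = (-3, -2, 0, -2)
  u_2 = (12/17, 25/17, 2, -43/17)
  u_3 = (-16/37, 11/111, 86/111, 61/111)

Orthogonality check:
  u_2 · u_1 = 0 (should be 0)
  u_3 · u_1 = 0 (should be 0)
  u_3 · u_2 = 0 (should be 0)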